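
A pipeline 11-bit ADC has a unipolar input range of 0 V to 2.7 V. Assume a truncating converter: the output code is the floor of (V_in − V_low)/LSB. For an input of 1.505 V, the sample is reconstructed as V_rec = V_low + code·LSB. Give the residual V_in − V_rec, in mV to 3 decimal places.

LSB = 2.7/2^11 = 1.318 mV.
Scaled input = 1141.5704 LSBs, so code = 1141.
Reconstructed: 1.504248 V.
V_in − V_rec = 0.000751953 V = 0.752 mV.

0.752 mV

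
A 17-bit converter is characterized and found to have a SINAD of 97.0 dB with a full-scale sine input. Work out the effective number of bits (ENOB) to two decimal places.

ENOB = (SINAD − 1.76) / 6.02 = (97.0 − 1.76)/6.02 = 15.821.

15.82 bits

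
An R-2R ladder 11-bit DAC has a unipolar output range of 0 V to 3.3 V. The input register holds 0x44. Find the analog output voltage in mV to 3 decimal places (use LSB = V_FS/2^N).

109.570 mV

LSB = 3.3 V / 2^11 = 1.611 mV.
Code 0x44 = 68 decimal.
V_out = 0 + 68 × 0.00161133 V = 0.10957 V.
= 109.570 mV.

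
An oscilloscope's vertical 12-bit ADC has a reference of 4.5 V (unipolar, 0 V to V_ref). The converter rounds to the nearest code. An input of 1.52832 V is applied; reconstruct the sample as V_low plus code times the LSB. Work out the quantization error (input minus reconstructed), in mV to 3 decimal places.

One LSB is 4.5 V / 4096 = 1.099 mV.
(V_in − V_low)/LSB = (1.52832 − 0)/0.00109863 = 1391.1108 → code 1391 (round).
Code 1391 maps back to 0 + 1391×0.00109863 V = 1.5281982 V.
V_in − V_rec = 0.000121758 V = 0.122 mV.

0.122 mV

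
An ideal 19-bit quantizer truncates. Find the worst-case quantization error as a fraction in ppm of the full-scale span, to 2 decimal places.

1.91 ppm

Truncating → worst-case error = 1 LSB = V_FS/2^19, so 1e+06/524288 = 1.90735 ppm of full scale.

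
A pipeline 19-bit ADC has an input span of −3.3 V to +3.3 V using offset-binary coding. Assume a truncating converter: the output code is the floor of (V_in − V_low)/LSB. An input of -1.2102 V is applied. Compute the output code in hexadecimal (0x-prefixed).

LSB = 6.6 V / 524288 = 12.59 µV.
(-1.2102 − (−3.3)) / 1.25885e-05 = 166008.646 LSBs.
So the output code is 166008.
In hexadecimal (0x-prefixed): 0x28878.

code 0x28878 (decimal 166008)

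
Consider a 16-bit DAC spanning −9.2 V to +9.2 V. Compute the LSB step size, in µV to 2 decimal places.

Full-scale span = 18.4 V.
LSB = 18.4 / 2^16 = 18.4 / 65536 = 0.000280762 V = 280.76 µV.

280.76 µV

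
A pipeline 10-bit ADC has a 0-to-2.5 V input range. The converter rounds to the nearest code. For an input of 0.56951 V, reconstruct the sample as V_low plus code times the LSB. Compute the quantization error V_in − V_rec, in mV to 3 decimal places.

0.662 mV

One LSB is 2.5 V / 1024 = 2.441 mV.
(0.56951 − 0)/0.00244141 = 233.2713; round gives code 233.
Code 233 maps back to 0 + 233×0.00244141 V = 0.56884766 V.
V_in − V_rec = 0.000662344 V = 0.662 mV.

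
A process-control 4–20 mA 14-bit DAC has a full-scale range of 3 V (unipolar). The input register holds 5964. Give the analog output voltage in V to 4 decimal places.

LSB = 3 V / 2^14 = 183.11 µV.
V_out = 0 + 5964 × 0.000183105 V = 1.09204 V.

1.0920 V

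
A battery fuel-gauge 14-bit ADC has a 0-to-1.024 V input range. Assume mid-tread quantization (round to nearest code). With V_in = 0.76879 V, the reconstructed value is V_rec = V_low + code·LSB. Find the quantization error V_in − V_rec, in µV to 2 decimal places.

-22.50 µV

Step size: 1.024 V ÷ 2^14 = 62.50 µV.
Scaled input = 12300.6400 LSBs, so code = 12301.
Code 12301 maps back to 0 + 12301×6.25e-05 V = 0.7688125 V.
Difference: -2.25e-05 V → -22.50 µV.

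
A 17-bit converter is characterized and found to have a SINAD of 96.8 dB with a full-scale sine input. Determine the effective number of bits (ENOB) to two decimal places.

ENOB = (SINAD − 1.76) / 6.02 = (96.8 − 1.76)/6.02 = 15.787.

15.79 bits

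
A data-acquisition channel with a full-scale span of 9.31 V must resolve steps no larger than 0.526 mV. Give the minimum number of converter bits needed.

15 bits

Number of steps required ≥ 9.31 V / 0.526 mV = 17699.62.
Need 2^N ≥ 17699.62; 2^14 = 16384, 2^15 = 32768.
Minimum N = 15.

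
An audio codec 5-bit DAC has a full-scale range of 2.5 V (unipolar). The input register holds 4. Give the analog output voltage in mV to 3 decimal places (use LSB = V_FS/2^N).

312.500 mV

LSB = 2.5 V / 2^5 = 78.125 mV.
V_out = 0 + 4 × 0.078125 V = 0.3125 V.
= 312.500 mV.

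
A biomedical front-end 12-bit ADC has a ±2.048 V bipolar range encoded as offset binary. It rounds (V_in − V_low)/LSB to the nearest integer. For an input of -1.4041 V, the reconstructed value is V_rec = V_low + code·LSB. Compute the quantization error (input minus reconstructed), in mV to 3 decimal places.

-0.100 mV

One LSB is 4.096 V / 4096 = 1.000 mV.
(V_in − V_low)/LSB = (-1.4041 − (−2.048))/0.001 = 643.9000 → code 644 (round).
Reconstructed: -1.404 V.
V_in − V_rec = -0.0001 V = -0.100 mV.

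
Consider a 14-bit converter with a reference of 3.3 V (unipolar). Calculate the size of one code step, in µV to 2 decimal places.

Full-scale span = 3.3 V.
LSB = 3.3 / 2^14 = 3.3 / 16384 = 0.000201416 V = 201.42 µV.

201.42 µV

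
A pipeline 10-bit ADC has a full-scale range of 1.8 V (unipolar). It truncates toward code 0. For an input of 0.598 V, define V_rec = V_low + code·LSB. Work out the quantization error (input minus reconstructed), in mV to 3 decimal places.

0.344 mV

LSB = 1.8/2^10 = 1.758 mV.
Scaled input = 340.1956 LSBs, so code = 340.
Code 340 maps back to 0 + 340×0.00175781 V = 0.59765625 V.
Error = 0.598 − 0.59765625 = 0.00034375 V = 0.344 mV.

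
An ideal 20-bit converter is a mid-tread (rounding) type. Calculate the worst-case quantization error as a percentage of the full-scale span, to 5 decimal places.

0.00005 %

Rounding → worst-case error = ½ LSB = V_FS/2^21, so 100/2097152 = 4.76837e-05 % of full scale.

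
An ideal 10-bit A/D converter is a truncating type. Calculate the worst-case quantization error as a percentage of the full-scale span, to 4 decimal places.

Truncating → worst-case error = 1 LSB = V_FS/2^10, so 100/1024 = 0.0976562 % of full scale.

0.0977 %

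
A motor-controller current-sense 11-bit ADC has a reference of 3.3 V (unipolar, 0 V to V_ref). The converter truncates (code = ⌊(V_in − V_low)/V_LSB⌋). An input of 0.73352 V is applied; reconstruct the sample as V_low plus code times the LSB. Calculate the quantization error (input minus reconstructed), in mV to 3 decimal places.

0.366 mV

LSB = 3.3/2^11 = 1.611 mV.
(V_in − V_low)/LSB = (0.73352 − 0)/0.00161133 = 455.2270 → code 455 (floor).
V_rec = 0 + 455·0.00161133 = 0.7331543 V.
V_in − V_rec = 0.000365703 V = 0.366 mV.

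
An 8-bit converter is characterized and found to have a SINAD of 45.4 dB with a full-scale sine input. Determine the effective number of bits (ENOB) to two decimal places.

ENOB = (SINAD − 1.76) / 6.02 = (45.4 − 1.76)/6.02 = 7.249.

7.25 bits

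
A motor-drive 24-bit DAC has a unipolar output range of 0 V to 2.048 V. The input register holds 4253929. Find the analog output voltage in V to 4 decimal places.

LSB = 2.048 V / 2^24 = 0.12 µV.
V_out = 0 + 4253929 × 1.2207e-07 V = 0.519278 V.

0.5193 V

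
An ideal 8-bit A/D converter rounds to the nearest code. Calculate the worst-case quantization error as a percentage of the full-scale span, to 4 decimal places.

Rounding → worst-case error = ½ LSB = V_FS/2^9, so 100/512 = 0.195312 % of full scale.

0.1953 %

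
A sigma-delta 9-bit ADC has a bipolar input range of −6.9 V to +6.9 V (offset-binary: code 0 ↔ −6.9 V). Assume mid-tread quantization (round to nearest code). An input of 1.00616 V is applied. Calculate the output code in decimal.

With 512 levels over 13.8 V, one step is 26.953 mV.
(V_in − V_low)/LSB = (1.00616 − (−6.9)) / 0.0269531 = 293.330.
Round → code 293.

code 293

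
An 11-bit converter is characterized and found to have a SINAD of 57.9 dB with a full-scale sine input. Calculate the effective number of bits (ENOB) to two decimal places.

9.33 bits

ENOB = (SINAD − 1.76) / 6.02 = (57.9 − 1.76)/6.02 = 9.326.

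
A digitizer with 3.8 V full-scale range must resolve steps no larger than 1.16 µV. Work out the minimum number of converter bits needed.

22 bits

Number of steps required ≥ 3.8 V / 1.16 µV = 3275862.07.
Need 2^N ≥ 3275862.07; 2^21 = 2097152, 2^22 = 4194304.
Minimum N = 22.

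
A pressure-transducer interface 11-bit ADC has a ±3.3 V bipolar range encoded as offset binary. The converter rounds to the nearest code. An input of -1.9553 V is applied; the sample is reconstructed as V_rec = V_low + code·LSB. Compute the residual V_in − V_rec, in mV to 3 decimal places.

One LSB is 6.6 V / 2048 = 3.223 mV.
(-1.9553 − (−3.3))/0.00322266 = 417.2645; round gives code 417.
Code 417 maps back to (−3.3) + 417×0.00322266 V = -1.9561523 V.
Error = -1.9553 − (−1.9561523) = 0.000852344 V = 0.852 mV.

0.852 mV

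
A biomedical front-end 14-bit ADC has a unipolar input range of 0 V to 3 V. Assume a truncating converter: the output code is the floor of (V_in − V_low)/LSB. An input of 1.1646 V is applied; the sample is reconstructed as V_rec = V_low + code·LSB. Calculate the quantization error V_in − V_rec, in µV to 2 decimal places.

LSB = 3/2^14 = 183.11 µV.
(V_in − V_low)/LSB = (1.1646 − 0)/0.000183105 = 6360.2688 → code 6360 (floor).
Code 6360 maps back to 0 + 6360×0.000183105 V = 1.1645508 V.
Difference: 4.92188e-05 V → 49.22 µV.

49.22 µV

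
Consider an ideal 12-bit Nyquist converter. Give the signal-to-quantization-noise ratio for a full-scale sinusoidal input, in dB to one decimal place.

74.0 dB

SNR ≈ 6.02·N + 1.76 dB = 6.02·12 + 1.76 = 74.00 dB.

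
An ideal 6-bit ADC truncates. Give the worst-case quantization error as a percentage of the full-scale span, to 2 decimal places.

Truncating → worst-case error = 1 LSB = V_FS/2^6, so 100/64 = 1.5625 % of full scale.

1.56 %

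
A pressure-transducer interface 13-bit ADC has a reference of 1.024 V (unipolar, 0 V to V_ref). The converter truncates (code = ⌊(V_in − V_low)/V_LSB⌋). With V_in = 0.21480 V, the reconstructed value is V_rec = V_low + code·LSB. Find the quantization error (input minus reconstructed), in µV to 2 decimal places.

One LSB is 1.024 V / 8192 = 125.00 µV.
Scaled input = 1718.4000 LSBs, so code = 1718.
V_rec = 0 + 1718·0.000125 = 0.21475 V.
Error = 0.21480 − 0.21475 = 5e-05 V = 50.00 µV.

50.00 µV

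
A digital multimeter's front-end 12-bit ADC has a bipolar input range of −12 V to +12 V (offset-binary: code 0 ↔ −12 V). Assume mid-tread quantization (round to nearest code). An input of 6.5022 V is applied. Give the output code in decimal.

With 4096 levels over 24 V, one step is 5.859 mV.
(V_in − V_low)/LSB = (6.5022 − (−12)) / 0.00585938 = 3157.709.
So the output code is 3158.

code 3158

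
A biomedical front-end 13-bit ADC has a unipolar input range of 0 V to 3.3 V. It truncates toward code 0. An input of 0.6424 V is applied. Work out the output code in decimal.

code 1594

With 8192 levels over 3.3 V, one step is 402.83 µV.
(0.6424 − 0) / 0.000402832 = 1594.709 LSBs.
⌊·⌋(1594.709) = 1594.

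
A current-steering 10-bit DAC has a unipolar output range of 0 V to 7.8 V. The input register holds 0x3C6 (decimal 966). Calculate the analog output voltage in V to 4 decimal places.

7.3582 V

LSB = 7.8 V / 2^10 = 7.617 mV.
Code 0x3C6 = 966 decimal.
V_out = 0 + 966 × 0.00761719 V = 7.3582 V.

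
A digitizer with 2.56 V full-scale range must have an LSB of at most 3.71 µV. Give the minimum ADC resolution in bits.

20 bits

Number of steps required ≥ 2.56 V / 3.71 µV = 690026.95.
Need 2^N ≥ 690026.95; 2^19 = 524288, 2^20 = 1048576.
Minimum N = 20.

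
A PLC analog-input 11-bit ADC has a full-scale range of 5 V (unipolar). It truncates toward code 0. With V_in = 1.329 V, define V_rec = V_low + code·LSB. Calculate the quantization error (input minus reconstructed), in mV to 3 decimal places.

0.875 mV

Step size: 5 V ÷ 2^11 = 2.441 mV.
(V_in − V_low)/LSB = (1.329 − 0)/0.00244141 = 544.3584 → code 544 (floor).
V_rec = 0 + 544·0.00244141 = 1.328125 V.
Difference: 0.000875 V → 0.875 mV.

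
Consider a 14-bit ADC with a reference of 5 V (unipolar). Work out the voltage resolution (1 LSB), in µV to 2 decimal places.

305.18 µV

Full-scale span = 5 V.
LSB = 5 / 2^14 = 5 / 16384 = 0.000305176 V = 305.18 µV.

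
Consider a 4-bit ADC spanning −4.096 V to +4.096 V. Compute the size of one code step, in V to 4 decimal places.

0.5120 V

Full-scale span = 8.192 V.
LSB = 8.192 / 2^4 = 8.192 / 16 = 0.512 V = 0.5120 V.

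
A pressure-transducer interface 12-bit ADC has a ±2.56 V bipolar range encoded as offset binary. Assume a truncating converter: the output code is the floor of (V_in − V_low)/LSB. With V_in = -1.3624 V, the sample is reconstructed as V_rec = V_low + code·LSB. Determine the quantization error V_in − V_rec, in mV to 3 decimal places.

0.100 mV

One LSB is 5.12 V / 4096 = 1.250 mV.
(-1.3624 − (−2.56))/0.00125 = 958.0800; ⌊·⌋ gives code 958.
Reconstructed: -1.3625 V.
Error = -1.3624 − (−1.3625) = 0.0001 V = 0.100 mV.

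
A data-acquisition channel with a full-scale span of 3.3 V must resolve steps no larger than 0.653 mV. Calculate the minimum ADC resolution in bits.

13 bits

Number of steps required ≥ 3.3 V / 0.653 mV = 5053.60.
Need 2^N ≥ 5053.60; 2^12 = 4096, 2^13 = 8192.
Minimum N = 13.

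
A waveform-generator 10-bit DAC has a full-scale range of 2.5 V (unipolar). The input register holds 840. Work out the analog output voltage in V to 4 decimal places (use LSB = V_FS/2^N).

LSB = 2.5 V / 2^10 = 2.441 mV.
V_out = 0 + 840 × 0.00244141 V = 2.05078 V.

2.0508 V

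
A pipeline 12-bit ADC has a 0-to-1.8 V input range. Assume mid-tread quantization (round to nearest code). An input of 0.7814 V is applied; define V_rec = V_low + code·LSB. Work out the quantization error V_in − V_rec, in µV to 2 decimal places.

52.34 µV

LSB = 1.8/2^12 = 439.45 µV.
(V_in − V_low)/LSB = (0.7814 − 0)/0.000439453 = 1778.1191 → code 1778 (round).
V_rec = 0 + 1778·0.000439453 = 0.78134766 V.
Error = 0.7814 − 0.78134766 = 5.23438e-05 V = 52.34 µV.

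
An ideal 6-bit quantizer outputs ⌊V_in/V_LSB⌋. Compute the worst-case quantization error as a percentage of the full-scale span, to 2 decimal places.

Truncating → worst-case error = 1 LSB = V_FS/2^6, so 100/64 = 1.5625 % of full scale.

1.56 %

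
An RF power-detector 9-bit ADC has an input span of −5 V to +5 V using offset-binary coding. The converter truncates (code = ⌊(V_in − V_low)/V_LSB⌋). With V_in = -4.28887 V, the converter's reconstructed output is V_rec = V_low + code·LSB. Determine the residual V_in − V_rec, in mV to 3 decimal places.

One LSB is 10 V / 512 = 19.531 mV.
(V_in − V_low)/LSB = (-4.28887 − (−5))/0.0195312 = 36.4099 → code 36 (floor).
Reconstructed: -4.296875 V.
Difference: 0.008005 V → 8.005 mV.

8.005 mV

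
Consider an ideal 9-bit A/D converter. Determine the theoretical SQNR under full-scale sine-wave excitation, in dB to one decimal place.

55.9 dB

SNR ≈ 6.02·N + 1.76 dB = 6.02·9 + 1.76 = 55.94 dB.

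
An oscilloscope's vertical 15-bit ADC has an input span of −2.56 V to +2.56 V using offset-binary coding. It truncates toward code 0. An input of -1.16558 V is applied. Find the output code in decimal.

code 8924

Full-scale span = 5.12 V; LSB = 5.12/2^15 = 156.25 µV.
(-1.16558 − (−2.56)) / 0.00015625 = 8924.288 LSBs.
⌊·⌋(8924.288) = 8924.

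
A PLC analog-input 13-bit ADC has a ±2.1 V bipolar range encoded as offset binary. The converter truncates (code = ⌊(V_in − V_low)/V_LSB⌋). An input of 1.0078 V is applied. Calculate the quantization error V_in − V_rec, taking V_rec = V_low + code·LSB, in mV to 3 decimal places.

0.354 mV

One LSB is 4.2 V / 8192 = 0.513 mV.
Scaled input = 6061.6899 LSBs, so code = 6061.
Code 6061 maps back to (−2.1) + 6061×0.000512695 V = 1.0074463 V.
Error = 1.0078 − 1.0074463 = 0.000353711 V = 0.354 mV.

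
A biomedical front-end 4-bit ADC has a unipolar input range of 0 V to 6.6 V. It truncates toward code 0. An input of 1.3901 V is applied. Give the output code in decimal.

LSB = 6.6 V / 16 = 412.500 mV.
(1.3901 − 0) / 0.4125 = 3.370 LSBs.
Floor → code 3.

code 3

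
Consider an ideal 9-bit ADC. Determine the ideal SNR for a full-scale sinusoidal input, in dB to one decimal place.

55.9 dB

SNR ≈ 6.02·N + 1.76 dB = 6.02·9 + 1.76 = 55.94 dB.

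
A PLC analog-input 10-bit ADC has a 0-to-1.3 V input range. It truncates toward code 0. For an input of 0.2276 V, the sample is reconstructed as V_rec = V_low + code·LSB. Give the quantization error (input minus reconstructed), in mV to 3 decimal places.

One LSB is 1.3 V / 1024 = 1.270 mV.
Scaled input = 179.2788 LSBs, so code = 179.
Reconstructed: 0.22724609 V.
V_in − V_rec = 0.000353906 V = 0.354 mV.

0.354 mV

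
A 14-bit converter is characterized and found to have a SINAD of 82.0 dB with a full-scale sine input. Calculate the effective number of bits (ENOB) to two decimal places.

13.33 bits

ENOB = (SINAD − 1.76) / 6.02 = (82.0 − 1.76)/6.02 = 13.329.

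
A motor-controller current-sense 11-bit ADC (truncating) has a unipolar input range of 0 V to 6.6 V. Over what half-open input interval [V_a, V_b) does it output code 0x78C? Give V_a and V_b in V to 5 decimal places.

LSB = 6.6/2^11 = 3.223 mV.
Code 0x78C = 1932 decimal.
V_a = V_low + 1932·LSB = 6.22617 V; V_b = V_low + 1933·LSB = 6.22939 V.

[6.22617 V, 6.22939 V)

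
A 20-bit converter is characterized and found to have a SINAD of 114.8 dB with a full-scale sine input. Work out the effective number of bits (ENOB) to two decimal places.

ENOB = (SINAD − 1.76) / 6.02 = (114.8 − 1.76)/6.02 = 18.777.

18.78 bits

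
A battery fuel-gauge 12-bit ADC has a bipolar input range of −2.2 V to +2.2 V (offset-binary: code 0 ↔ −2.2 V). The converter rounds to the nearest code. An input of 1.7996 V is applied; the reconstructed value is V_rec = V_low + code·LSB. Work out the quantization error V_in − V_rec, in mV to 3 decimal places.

0.284 mV

One LSB is 4.4 V / 4096 = 1.074 mV.
(V_in − V_low)/LSB = (1.7996 − (−2.2))/0.00107422 = 3723.2640 → code 3723 (round).
V_rec = (−2.2) + 3723·0.00107422 = 1.7993164 V.
Difference: 0.000283594 V → 0.284 mV.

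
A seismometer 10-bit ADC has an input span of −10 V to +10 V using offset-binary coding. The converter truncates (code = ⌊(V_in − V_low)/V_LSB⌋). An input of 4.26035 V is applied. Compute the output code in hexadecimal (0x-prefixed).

With 1024 levels over 20 V, one step is 19.531 mV.
Input sits at 730.130 steps above V_low.
Floor → code 730.
In hexadecimal (0x-prefixed): 0x2DA.

code 0x2DA (decimal 730)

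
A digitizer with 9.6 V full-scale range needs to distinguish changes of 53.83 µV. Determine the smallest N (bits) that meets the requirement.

Number of steps required ≥ 9.6 V / 53.83 µV = 178339.22.
Need 2^N ≥ 178339.22; 2^17 = 131072, 2^18 = 262144.
Minimum N = 18.

18 bits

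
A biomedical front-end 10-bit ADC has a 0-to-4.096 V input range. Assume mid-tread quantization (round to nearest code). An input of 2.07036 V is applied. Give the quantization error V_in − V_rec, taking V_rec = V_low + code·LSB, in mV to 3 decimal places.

One LSB is 4.096 V / 1024 = 4.000 mV.
Scaled input = 517.5900 LSBs, so code = 518.
Reconstructed: 2.072 V.
Difference: -0.00164 V → -1.640 mV.

-1.640 mV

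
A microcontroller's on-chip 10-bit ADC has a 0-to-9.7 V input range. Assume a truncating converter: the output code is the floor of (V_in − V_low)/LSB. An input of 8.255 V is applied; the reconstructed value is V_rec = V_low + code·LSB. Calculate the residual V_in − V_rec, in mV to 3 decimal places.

4.316 mV

Step size: 9.7 V ÷ 2^10 = 9.473 mV.
(V_in − V_low)/LSB = (8.255 − 0)/0.00947266 = 871.4557 → code 871 (floor).
Code 871 maps back to 0 + 871×0.00947266 V = 8.2506836 V.
Difference: 0.00431641 V → 4.316 mV.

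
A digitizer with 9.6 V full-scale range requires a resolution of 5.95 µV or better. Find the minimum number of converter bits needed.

21 bits

Number of steps required ≥ 9.6 V / 5.95 µV = 1613445.38.
Need 2^N ≥ 1613445.38; 2^20 = 1048576, 2^21 = 2097152.
Minimum N = 21.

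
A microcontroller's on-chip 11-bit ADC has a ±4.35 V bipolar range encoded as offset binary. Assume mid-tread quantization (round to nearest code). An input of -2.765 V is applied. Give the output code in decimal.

code 373

LSB = 8.7 V / 2048 = 4.248 mV.
(-2.765 − (−4.35)) / 0.00424805 = 373.113 LSBs.
round(373.113) = 373.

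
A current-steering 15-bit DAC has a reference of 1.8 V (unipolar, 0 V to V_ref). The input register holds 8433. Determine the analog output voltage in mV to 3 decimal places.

LSB = 1.8 V / 2^15 = 54.93 µV.
V_out = 0 + 8433 × 5.49316e-05 V = 0.463239 V.
= 463.239 mV.

463.239 mV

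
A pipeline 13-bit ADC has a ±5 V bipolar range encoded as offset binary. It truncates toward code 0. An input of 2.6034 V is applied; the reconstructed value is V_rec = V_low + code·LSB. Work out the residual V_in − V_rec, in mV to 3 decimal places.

0.861 mV

One LSB is 10 V / 8192 = 1.221 mV.
(2.6034 − (−5))/0.0012207 = 6228.7053; ⌊·⌋ gives code 6228.
Reconstructed: 2.6025391 V.
Error = 2.6034 − 2.6025391 = 0.000860938 V = 0.861 mV.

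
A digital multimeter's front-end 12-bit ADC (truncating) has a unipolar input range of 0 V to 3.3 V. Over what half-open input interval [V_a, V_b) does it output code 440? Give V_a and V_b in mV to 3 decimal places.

[354.492 mV, 355.298 mV)

LSB = 3.3/2^12 = 0.806 mV.
V_a = V_low + 440·LSB = 0.354492 V; V_b = V_low + 441·LSB = 0.355298 V.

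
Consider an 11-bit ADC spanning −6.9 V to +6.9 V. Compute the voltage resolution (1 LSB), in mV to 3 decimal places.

Full-scale span = 13.8 V.
LSB = 13.8 / 2^11 = 13.8 / 2048 = 0.00673828 V = 6.738 mV.

6.738 mV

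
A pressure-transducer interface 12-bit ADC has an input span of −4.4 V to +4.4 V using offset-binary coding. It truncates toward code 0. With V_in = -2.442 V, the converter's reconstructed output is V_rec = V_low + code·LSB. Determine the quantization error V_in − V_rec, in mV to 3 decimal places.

Step size: 8.8 V ÷ 2^12 = 2.148 mV.
(V_in − V_low)/LSB = (-2.442 − (−4.4))/0.00214844 = 911.3600 → code 911 (floor).
Code 911 maps back to (−4.4) + 911×0.00214844 V = -2.4427734 V.
Difference: 0.000773438 V → 0.773 mV.

0.773 mV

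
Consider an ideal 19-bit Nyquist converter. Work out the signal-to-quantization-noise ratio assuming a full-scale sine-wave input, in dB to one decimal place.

116.1 dB

SNR ≈ 6.02·N + 1.76 dB = 6.02·19 + 1.76 = 116.14 dB.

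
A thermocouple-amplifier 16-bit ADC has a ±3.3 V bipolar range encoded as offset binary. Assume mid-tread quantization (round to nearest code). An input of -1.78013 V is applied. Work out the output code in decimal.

code 15092

LSB = 6.6 V / 65536 = 100.71 µV.
(-1.78013 − (−3.3)) / 0.000100708 = 15091.849 LSBs.
round(15091.849) = 15092.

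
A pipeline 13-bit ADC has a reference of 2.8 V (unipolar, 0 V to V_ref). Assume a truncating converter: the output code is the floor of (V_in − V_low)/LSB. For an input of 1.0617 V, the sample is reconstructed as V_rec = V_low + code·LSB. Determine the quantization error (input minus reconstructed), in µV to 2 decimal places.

LSB = 2.8/2^13 = 341.80 µV.
Scaled input = 3106.2309 LSBs, so code = 3106.
Reconstructed: 1.0616211 V.
V_in − V_rec = 7.89062e-05 V = 78.91 µV.

78.91 µV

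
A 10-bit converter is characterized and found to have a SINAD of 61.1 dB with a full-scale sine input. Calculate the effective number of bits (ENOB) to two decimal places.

ENOB = (SINAD − 1.76) / 6.02 = (61.1 − 1.76)/6.02 = 9.857.

9.86 bits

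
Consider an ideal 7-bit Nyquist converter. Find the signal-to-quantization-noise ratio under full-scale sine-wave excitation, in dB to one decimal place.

43.9 dB

SNR ≈ 6.02·N + 1.76 dB = 6.02·7 + 1.76 = 43.90 dB.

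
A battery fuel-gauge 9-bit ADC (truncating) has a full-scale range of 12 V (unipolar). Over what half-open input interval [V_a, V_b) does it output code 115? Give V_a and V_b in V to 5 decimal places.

LSB = 12/2^9 = 23.438 mV.
V_a = V_low + 115·LSB = 2.69531 V; V_b = V_low + 116·LSB = 2.71875 V.

[2.69531 V, 2.71875 V)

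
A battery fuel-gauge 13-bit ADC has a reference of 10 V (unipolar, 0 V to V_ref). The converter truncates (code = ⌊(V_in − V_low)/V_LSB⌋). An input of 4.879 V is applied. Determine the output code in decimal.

code 3996

With 8192 levels over 10 V, one step is 1.221 mV.
(4.879 − 0) / 0.0012207 = 3996.877 LSBs.
Floor → code 3996.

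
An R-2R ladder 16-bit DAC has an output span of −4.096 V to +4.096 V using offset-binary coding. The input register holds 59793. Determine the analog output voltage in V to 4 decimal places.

3.3781 V

LSB = 8.192 V / 2^16 = 125.00 µV.
V_out = (−4.096) + 59793 × 0.000125 V = 3.37812 V.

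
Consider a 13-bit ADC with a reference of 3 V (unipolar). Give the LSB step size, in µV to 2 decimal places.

366.21 µV

Full-scale span = 3 V.
LSB = 3 / 2^13 = 3 / 8192 = 0.000366211 V = 366.21 µV.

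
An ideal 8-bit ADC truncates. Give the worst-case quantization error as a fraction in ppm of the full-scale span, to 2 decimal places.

3906.25 ppm

Truncating → worst-case error = 1 LSB = V_FS/2^8, so 1e+06/256 = 3906.25 ppm of full scale.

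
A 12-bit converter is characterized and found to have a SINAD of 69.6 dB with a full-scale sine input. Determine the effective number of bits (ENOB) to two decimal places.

ENOB = (SINAD − 1.76) / 6.02 = (69.6 − 1.76)/6.02 = 11.269.

11.27 bits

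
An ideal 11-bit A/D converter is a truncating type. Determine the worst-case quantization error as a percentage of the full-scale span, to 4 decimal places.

Truncating → worst-case error = 1 LSB = V_FS/2^11, so 100/2048 = 0.0488281 % of full scale.

0.0488 %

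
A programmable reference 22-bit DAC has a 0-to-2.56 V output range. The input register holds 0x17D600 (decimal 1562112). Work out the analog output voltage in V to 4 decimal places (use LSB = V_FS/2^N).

0.9534 V

LSB = 2.56 V / 2^22 = 0.61 µV.
Code 0x17D600 = 1562112 decimal.
V_out = 0 + 1562112 × 6.10352e-07 V = 0.953438 V.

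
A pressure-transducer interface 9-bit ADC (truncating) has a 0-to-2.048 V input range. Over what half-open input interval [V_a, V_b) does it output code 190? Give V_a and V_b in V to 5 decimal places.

[0.76000 V, 0.76400 V)

LSB = 2.048/2^9 = 4.000 mV.
V_a = V_low + 190·LSB = 0.76 V; V_b = V_low + 191·LSB = 0.764 V.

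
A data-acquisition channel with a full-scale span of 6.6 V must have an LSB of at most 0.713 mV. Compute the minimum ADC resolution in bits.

Number of steps required ≥ 6.6 V / 0.713 mV = 9256.66.
Need 2^N ≥ 9256.66; 2^13 = 8192, 2^14 = 16384.
Minimum N = 14.

14 bits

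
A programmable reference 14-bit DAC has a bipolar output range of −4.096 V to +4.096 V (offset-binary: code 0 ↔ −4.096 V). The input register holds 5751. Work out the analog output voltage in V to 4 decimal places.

LSB = 8.192 V / 2^14 = 0.500 mV.
V_out = (−4.096) + 5751 × 0.0005 V = -1.2205 V.

-1.2205 V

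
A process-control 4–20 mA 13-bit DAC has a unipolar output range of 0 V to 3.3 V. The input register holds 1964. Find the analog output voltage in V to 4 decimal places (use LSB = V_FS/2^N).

0.7912 V

LSB = 3.3 V / 2^13 = 402.83 µV.
V_out = 0 + 1964 × 0.000402832 V = 0.791162 V.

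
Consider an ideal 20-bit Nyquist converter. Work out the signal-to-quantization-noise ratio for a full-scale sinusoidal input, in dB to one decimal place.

SNR ≈ 6.02·N + 1.76 dB = 6.02·20 + 1.76 = 122.16 dB.

122.2 dB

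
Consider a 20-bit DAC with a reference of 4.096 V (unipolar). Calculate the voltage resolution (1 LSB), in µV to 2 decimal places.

Full-scale span = 4.096 V.
LSB = 4.096 / 2^20 = 4.096 / 1048576 = 3.90625e-06 V = 3.91 µV.

3.91 µV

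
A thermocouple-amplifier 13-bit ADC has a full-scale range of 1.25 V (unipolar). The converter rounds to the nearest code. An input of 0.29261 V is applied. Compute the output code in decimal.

Full-scale span = 1.25 V; LSB = 1.25/2^13 = 152.59 µV.
(V_in − V_low)/LSB = (0.29261 − 0) / 0.000152588 = 1917.649.
So the output code is 1918.

code 1918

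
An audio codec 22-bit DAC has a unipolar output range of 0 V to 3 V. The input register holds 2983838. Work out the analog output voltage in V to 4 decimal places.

2.1342 V

LSB = 3 V / 2^22 = 0.72 µV.
V_out = 0 + 2983838 × 7.15256e-07 V = 2.13421 V.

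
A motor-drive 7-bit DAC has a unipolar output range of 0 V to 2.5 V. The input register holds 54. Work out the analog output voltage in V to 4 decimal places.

LSB = 2.5 V / 2^7 = 19.531 mV.
V_out = 0 + 54 × 0.0195312 V = 1.05469 V.

1.0547 V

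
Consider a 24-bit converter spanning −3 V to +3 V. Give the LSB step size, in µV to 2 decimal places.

0.36 µV

Full-scale span = 6 V.
LSB = 6 / 2^24 = 6 / 16777216 = 3.57628e-07 V = 0.36 µV.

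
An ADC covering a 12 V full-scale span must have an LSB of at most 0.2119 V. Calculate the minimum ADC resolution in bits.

6 bits

Number of steps required ≥ 12 V / 0.2119 V = 56.63.
Need 2^N ≥ 56.63; 2^5 = 32, 2^6 = 64.
Minimum N = 6.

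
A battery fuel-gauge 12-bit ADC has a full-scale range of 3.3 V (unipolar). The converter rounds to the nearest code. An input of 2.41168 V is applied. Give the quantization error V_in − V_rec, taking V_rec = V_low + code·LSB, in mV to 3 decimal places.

0.327 mV

Step size: 3.3 V ÷ 2^12 = 0.806 mV.
Scaled input = 2993.4064 LSBs, so code = 2993.
V_rec = 0 + 2993·0.000805664 = 2.4113525 V.
V_in − V_rec = 0.000327461 V = 0.327 mV.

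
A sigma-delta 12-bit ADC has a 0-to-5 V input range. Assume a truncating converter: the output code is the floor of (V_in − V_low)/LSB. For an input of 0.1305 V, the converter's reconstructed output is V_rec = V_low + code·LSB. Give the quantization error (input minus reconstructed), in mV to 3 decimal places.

LSB = 5/2^12 = 1.221 mV.
Scaled input = 106.9056 LSBs, so code = 106.
Code 106 maps back to 0 + 106×0.0012207 V = 0.12939453 V.
V_in − V_rec = 0.00110547 V = 1.105 mV.

1.105 mV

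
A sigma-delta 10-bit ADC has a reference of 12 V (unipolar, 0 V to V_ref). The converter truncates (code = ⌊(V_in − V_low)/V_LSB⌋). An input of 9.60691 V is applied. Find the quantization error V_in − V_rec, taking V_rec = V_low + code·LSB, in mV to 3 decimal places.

LSB = 12/2^10 = 11.719 mV.
(9.60691 − 0)/0.0117188 = 819.7897; ⌊·⌋ gives code 819.
V_rec = 0 + 819·0.0117188 = 9.5976562 V.
Error = 9.60691 − 9.5976562 = 0.00925375 V = 9.254 mV.

9.254 mV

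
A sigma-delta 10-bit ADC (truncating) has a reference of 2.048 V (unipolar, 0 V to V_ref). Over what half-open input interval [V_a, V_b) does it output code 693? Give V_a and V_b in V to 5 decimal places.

[1.38600 V, 1.38800 V)

LSB = 2.048/2^10 = 2.000 mV.
V_a = V_low + 693·LSB = 1.386 V; V_b = V_low + 694·LSB = 1.388 V.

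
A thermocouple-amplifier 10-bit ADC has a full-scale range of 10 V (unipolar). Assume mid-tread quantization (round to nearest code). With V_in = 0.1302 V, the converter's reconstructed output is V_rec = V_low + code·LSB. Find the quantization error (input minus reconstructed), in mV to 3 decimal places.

Step size: 10 V ÷ 2^10 = 9.766 mV.
(V_in − V_low)/LSB = (0.1302 − 0)/0.00976562 = 13.3325 → code 13 (round).
V_rec = 0 + 13·0.00976562 = 0.12695312 V.
Difference: 0.00324688 V → 3.247 mV.

3.247 mV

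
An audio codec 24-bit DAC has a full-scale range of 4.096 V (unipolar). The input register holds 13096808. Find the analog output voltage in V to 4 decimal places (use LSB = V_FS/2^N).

LSB = 4.096 V / 2^24 = 0.24 µV.
V_out = 0 + 13096808 × 2.44141e-07 V = 3.19746 V.

3.1975 V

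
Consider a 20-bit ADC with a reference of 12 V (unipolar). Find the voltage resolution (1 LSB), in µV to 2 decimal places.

11.44 µV

Full-scale span = 12 V.
LSB = 12 / 2^20 = 12 / 1048576 = 1.14441e-05 V = 11.44 µV.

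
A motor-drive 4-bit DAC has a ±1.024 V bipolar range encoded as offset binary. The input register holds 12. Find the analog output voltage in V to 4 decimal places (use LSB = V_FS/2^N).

LSB = 2.048 V / 2^4 = 128.000 mV.
V_out = (−1.024) + 12 × 0.128 V = 0.512 V.

0.5120 V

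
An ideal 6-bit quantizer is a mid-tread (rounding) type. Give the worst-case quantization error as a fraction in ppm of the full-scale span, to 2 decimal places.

7812.50 ppm

Rounding → worst-case error = ½ LSB = V_FS/2^7, so 1e+06/128 = 7812.5 ppm of full scale.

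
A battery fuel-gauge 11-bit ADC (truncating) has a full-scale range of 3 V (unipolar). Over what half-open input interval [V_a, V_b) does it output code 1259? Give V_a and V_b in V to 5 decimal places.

LSB = 3/2^11 = 1.465 mV.
V_a = V_low + 1259·LSB = 1.84424 V; V_b = V_low + 1260·LSB = 1.8457 V.

[1.84424 V, 1.84570 V)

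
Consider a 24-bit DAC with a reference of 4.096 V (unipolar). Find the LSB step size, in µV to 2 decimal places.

Full-scale span = 4.096 V.
LSB = 4.096 / 2^24 = 4.096 / 16777216 = 2.44141e-07 V = 0.24 µV.

0.24 µV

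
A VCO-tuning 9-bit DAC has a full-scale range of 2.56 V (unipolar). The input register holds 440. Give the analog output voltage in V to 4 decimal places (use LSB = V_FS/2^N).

2.2000 V

LSB = 2.56 V / 2^9 = 5.000 mV.
V_out = 0 + 440 × 0.005 V = 2.2 V.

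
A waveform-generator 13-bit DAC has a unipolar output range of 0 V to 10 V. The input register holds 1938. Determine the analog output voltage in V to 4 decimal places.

2.3657 V

LSB = 10 V / 2^13 = 1.221 mV.
V_out = 0 + 1938 × 0.0012207 V = 2.36572 V.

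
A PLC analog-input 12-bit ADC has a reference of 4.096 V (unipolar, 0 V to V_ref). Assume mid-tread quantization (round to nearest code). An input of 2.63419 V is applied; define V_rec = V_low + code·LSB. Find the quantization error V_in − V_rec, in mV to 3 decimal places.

0.190 mV

One LSB is 4.096 V / 4096 = 1.000 mV.
Scaled input = 2634.1900 LSBs, so code = 2634.
V_rec = 0 + 2634·0.001 = 2.634 V.
Error = 2.63419 − 2.634 = 0.00019 V = 0.190 mV.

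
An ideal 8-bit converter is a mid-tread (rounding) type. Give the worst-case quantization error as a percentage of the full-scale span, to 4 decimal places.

Rounding → worst-case error = ½ LSB = V_FS/2^9, so 100/512 = 0.195312 % of full scale.

0.1953 %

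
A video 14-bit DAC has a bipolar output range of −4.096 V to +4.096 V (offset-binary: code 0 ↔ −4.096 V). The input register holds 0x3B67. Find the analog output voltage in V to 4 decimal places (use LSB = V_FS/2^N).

3.5075 V

LSB = 8.192 V / 2^14 = 0.500 mV.
Code 0x3B67 = 15207 decimal.
V_out = (−4.096) + 15207 × 0.0005 V = 3.5075 V.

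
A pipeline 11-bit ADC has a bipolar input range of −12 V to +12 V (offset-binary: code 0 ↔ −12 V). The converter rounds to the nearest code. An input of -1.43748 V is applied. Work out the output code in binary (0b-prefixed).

Full-scale span = 24 V; LSB = 24/2^11 = 11.719 mV.
Input sits at 901.335 steps above V_low.
round(901.335) = 901.
In binary (0b-prefixed): 0b1110000101.

code 0b1110000101 (decimal 901)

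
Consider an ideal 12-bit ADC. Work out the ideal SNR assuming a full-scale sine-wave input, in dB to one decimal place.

SNR ≈ 6.02·N + 1.76 dB = 6.02·12 + 1.76 = 74.00 dB.

74.0 dB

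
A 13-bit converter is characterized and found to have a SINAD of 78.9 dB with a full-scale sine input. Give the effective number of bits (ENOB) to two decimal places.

ENOB = (SINAD − 1.76) / 6.02 = (78.9 − 1.76)/6.02 = 12.814.

12.81 bits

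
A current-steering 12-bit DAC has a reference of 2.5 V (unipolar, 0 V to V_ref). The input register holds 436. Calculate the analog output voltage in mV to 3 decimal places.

LSB = 2.5 V / 2^12 = 0.610 mV.
V_out = 0 + 436 × 0.000610352 V = 0.266113 V.
= 266.113 mV.

266.113 mV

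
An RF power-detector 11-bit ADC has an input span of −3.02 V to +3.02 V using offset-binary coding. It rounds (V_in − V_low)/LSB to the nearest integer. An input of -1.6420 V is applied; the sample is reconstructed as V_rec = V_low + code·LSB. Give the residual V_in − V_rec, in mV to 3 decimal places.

0.715 mV

LSB = 6.04/2^11 = 2.949 mV.
(V_in − V_low)/LSB = (-1.6420 − (−3.02))/0.00294922 = 467.2424 → code 467 (round).
Code 467 maps back to (−3.02) + 467×0.00294922 V = -1.6427148 V.
Error = -1.6420 − (−1.6427148) = 0.000714844 V = 0.715 mV.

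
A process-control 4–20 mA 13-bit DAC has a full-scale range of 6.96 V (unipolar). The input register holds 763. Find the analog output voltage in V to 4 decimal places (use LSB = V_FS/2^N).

0.6483 V

LSB = 6.96 V / 2^13 = 0.850 mV.
V_out = 0 + 763 × 0.000849609 V = 0.648252 V.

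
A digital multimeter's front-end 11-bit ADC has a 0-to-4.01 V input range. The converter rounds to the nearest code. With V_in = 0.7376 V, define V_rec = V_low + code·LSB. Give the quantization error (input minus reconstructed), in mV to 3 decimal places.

One LSB is 4.01 V / 2048 = 1.958 mV.
Scaled input = 376.7094 LSBs, so code = 377.
Code 377 maps back to 0 + 377×0.00195801 V = 0.73816895 V.
V_in − V_rec = -0.000568945 V = -0.569 mV.

-0.569 mV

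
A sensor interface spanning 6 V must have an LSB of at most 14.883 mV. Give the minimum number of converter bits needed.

Number of steps required ≥ 6 V / 14.883 mV = 403.14.
Need 2^N ≥ 403.14; 2^8 = 256, 2^9 = 512.
Minimum N = 9.

9 bits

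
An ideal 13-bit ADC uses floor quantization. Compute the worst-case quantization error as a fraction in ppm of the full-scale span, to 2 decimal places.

122.07 ppm

Truncating → worst-case error = 1 LSB = V_FS/2^13, so 1e+06/8192 = 122.07 ppm of full scale.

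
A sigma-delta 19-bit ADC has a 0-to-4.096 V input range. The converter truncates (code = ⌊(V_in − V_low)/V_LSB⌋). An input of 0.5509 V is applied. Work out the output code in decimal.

code 70515

LSB = 4.096 V / 524288 = 7.81 µV.
Input sits at 70515.200 steps above V_low.
Floor → code 70515.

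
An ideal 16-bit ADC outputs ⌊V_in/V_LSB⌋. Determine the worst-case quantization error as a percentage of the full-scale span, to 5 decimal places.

Truncating → worst-case error = 1 LSB = V_FS/2^16, so 100/65536 = 0.00152588 % of full scale.

0.00153 %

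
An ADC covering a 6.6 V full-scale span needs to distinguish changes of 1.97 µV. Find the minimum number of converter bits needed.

Number of steps required ≥ 6.6 V / 1.97 µV = 3350253.81.
Need 2^N ≥ 3350253.81; 2^21 = 2097152, 2^22 = 4194304.
Minimum N = 22.

22 bits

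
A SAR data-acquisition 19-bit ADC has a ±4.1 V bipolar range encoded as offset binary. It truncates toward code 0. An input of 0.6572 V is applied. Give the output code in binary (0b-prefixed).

code 0b1001010010000100011 (decimal 304163)

LSB = 8.2 V / 524288 = 15.64 µV.
(0.6572 − (−4.1)) / 1.56403e-05 = 304163.765 LSBs.
So the output code is 304163.
In binary (0b-prefixed): 0b1001010010000100011.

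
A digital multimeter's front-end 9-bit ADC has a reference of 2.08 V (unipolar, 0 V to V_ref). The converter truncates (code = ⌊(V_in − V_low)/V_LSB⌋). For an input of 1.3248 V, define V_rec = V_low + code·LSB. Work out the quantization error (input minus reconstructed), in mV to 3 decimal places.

LSB = 2.08/2^9 = 4.062 mV.
(1.3248 − 0)/0.0040625 = 326.1046; ⌊·⌋ gives code 326.
Reconstructed: 1.324375 V.
Difference: 0.000425 V → 0.425 mV.

0.425 mV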